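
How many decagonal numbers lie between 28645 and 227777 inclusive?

The n-th decagonal number is n(4n−3).
Smallest index with value ≥ 28645: n = 85 (giving 28645).
Largest index with value ≤ 227777: n = 239 (giving 227767).
Indices 85 through 239: 155 terms.

155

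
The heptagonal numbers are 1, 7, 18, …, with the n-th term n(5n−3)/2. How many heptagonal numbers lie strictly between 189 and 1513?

The n-th heptagonal number is n(5n−3)/2.
Smallest index with value > 189: n = 10 (giving 235).
Largest index with value < 1513: n = 24 (giving 1404).
Indices 10 through 24: 15 terms.

15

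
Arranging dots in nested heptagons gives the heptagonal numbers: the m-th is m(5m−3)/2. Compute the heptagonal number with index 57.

8037

57·(5·57 − 3)/2 = 57·282/2 = 57·141 = 8037.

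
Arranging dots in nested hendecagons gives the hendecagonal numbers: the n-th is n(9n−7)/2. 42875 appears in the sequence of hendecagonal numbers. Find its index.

Set n(9n−7)/2 = 42875, giving 9n² − 7n − 85750 = 0.
So n = (7 + 1757) / 18 = 1764/18 = 98.

98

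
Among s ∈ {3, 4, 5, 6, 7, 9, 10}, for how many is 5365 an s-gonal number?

1

s = 3: P(3, 103) = 5356 and P(3, 104) = 5460; 5365 is not s-gonal.
s = 4: P(4, 73) = 5329 and P(4, 74) = 5476; 5365 is not s-gonal.
s = 5: P(5, 59) = 5192 and P(5, 60) = 5370; 5365 is not s-gonal.
s = 6: P(6, 52) = 5356 and P(6, 53) = 5565; 5365 is not s-gonal.
s = 7: P(7, 46) = 5221 and P(7, 47) = 5452; 5365 is not s-gonal.
s = 9: P(9, 39) = 5226 and P(9, 40) = 5500; 5365 is not s-gonal.
s = 10: P(10, 37) = 5365. ✓
Hits: s ∈ {10} → 1.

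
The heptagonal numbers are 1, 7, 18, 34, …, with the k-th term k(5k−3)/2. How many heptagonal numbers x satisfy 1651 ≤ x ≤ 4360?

17

The n-th heptagonal number is n(5n−3)/2.
Smallest index with value ≥ 1651: n = 26 (giving 1651).
Largest index with value ≤ 4360: n = 42 (giving 4347).
Indices 26 through 42: 17 terms.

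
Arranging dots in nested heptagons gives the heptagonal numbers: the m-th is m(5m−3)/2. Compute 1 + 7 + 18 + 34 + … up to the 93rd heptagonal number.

674591

Σ i(5i−3)/2 = (5Σi² − 3Σi) / 2 over i = 1..93.
Σi = 4371 and Σi² = 272459.
(5·272459 − 3·4371) / 2 = 1349182/2 = 674591.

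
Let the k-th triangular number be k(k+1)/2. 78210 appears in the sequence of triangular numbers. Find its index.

Set n(n+1)/2 = 78210, giving n² + n − 156420 = 0.
The discriminant is 1 + 8·78210 = 625681, and √625681 = 791.
So n = (-1 + 791) / 2 = 790/2 = 395.
Check: 395·396/2 = 78210. ✓

395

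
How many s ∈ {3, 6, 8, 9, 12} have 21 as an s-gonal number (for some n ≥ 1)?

s = 3: P(3, 6) = 21. ✓
s = 6: P(6, 3) = 15 and P(6, 4) = 28; 21 is not s-gonal.
s = 8: P(8, 3) = 21. ✓
s = 9: P(9, 2) = 9 and P(9, 3) = 24; 21 is not s-gonal.
s = 12: P(12, 2) = 12 and P(12, 3) = 33; 21 is not s-gonal.
Hits: s ∈ {3, 8} → 2.

2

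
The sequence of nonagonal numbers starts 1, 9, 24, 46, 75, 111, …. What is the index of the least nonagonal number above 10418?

55

Solve n(7n−5)/2 > 10418 for integer n.
The largest n with value ≤ 10418 is 54 (since 10071 ≤ 10418 < 10450), so the first above is n = 55, value 10450.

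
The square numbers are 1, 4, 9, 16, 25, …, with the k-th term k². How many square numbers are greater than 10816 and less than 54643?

129

The n-th square number is n².
Smallest index with value > 10816: n = 105 (giving 11025).
Largest index with value < 54643: n = 233 (giving 54289).
Indices 105 through 233: 129 terms.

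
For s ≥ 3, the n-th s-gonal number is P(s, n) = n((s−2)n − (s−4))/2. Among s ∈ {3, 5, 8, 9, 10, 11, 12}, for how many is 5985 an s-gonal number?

s = 3: P(3, 108) = 5886 and P(3, 109) = 5995; 5985 is not s-gonal.
s = 5: P(5, 63) = 5922 and P(5, 64) = 6112; 5985 is not s-gonal.
s = 8: P(8, 45) = 5985. ✓
s = 9: P(9, 41) = 5781 and P(9, 42) = 6069; 5985 is not s-gonal.
s = 10: P(10, 39) = 5967 and P(10, 40) = 6280; 5985 is not s-gonal.
s = 11: P(11, 36) = 5706 and P(11, 37) = 6031; 5985 is not s-gonal.
s = 12: P(12, 35) = 5985. ✓
Hits: s ∈ {8, 12} → 2.

2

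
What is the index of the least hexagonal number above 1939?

Solve n(2n−1) > 1939 for integer n.
The largest n with value ≤ 1939 is 31 (since 1891 ≤ 1939 < 2016), so the first above is n = 32, value 2016.

32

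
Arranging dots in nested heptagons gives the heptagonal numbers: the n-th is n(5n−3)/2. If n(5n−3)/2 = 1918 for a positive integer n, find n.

28

Set n(5n−3)/2 = 1918, giving 5n² − 3n − 3836 = 0.
The discriminant is 9 + 40·1918 = 76729, and √76729 = 277.
So n = (3 + 277) / 10 = 280/10 = 28.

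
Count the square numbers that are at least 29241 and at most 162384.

232

The n-th square number is n².
Smallest index with value ≥ 29241: n = 171 (giving 29241).
Largest index with value ≤ 162384: n = 402 (giving 161604).
Indices 171 through 402: 232 terms.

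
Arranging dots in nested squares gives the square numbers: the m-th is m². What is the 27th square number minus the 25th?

27² = 729 and 25² = 625.
Difference: 729 − 625 = 104.

104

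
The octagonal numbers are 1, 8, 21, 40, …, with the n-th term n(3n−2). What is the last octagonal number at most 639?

Solve n(3n−2) ≤ 639 for integer n.
n = 14 gives 560 ≤ 639, while n = 15 gives 645 > 639; so the answer is 560.

560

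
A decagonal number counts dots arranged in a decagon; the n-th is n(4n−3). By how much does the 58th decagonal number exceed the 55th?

58·(4·58 − 3) = 13282 and 55·(4·55 − 3) = 11935.
Difference: 13282 − 11935 = 1347.

1347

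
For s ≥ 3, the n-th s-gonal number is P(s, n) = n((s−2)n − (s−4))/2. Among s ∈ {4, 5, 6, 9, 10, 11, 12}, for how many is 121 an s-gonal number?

1

s = 4: P(4, 11) = 121. ✓
s = 5: P(5, 9) = 117 and P(5, 10) = 145; 121 is not s-gonal.
s = 6: P(6, 8) = 120 and P(6, 9) = 153; 121 is not s-gonal.
s = 9: P(9, 6) = 111 and P(9, 7) = 154; 121 is not s-gonal.
s = 10: P(10, 5) = 85 and P(10, 6) = 126; 121 is not s-gonal.
s = 11: P(11, 5) = 95 and P(11, 6) = 141; 121 is not s-gonal.
s = 12: P(12, 5) = 105 and P(12, 6) = 156; 121 is not s-gonal.
Hits: s ∈ {4} → 1.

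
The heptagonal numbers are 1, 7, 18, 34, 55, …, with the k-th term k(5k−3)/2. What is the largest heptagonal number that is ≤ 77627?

Solve n(5n−3)/2 ≤ 77627 for integer n.
n = 176 gives 77176 ≤ 77627, while n = 177 gives 78057 > 77627; so the answer is 77176.

77176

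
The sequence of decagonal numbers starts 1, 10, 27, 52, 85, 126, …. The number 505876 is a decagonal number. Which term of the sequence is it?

356

Set n(4n−3) = 505876, giving 4n² − 3n − 505876 = 0.
The discriminant is 9 + 16·505876 = 8094025, and √8094025 = 2845.
So n = (3 + 2845) / 8 = 2848/8 = 356.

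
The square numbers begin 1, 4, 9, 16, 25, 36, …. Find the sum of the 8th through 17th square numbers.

Σ_{i=8}^{17} i² = 1785 − 140 = 1645.

1645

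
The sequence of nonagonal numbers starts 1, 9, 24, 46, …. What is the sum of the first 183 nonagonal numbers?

Σ i(7i−5)/2 = (7Σi² − 5Σi) / 2 over i = 1..183.
Σi = 16836 and Σi² = 2059604.
(7·2059604 − 5·16836) / 2 = 14333048/2 = 7166524.

7166524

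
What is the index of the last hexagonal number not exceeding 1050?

Solve n(2n−1) ≤ 1050 for integer n.
n = 23 gives 1035 ≤ 1050, while n = 24 gives 1128 > 1050; so the answer is index 23.

23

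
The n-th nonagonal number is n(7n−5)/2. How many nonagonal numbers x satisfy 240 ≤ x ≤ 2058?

16

The n-th nonagonal number is n(7n−5)/2.
Smallest index with value ≥ 240: n = 9 (giving 261).
Largest index with value ≤ 2058: n = 24 (giving 1956).
Indices 9 through 24: 16 terms.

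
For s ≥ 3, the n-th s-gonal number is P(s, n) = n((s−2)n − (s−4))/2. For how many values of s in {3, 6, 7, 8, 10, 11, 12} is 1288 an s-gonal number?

1

s = 3: P(3, 50) = 1275 and P(3, 51) = 1326; 1288 is not s-gonal.
s = 6: P(6, 25) = 1225 and P(6, 26) = 1326; 1288 is not s-gonal.
s = 7: P(7, 23) = 1288. ✓
s = 8: P(8, 21) = 1281 and P(8, 22) = 1408; 1288 is not s-gonal.
s = 10: P(10, 18) = 1242 and P(10, 19) = 1387; 1288 is not s-gonal.
s = 11: P(11, 17) = 1241 and P(11, 18) = 1395; 1288 is not s-gonal.
s = 12: P(12, 16) = 1216 and P(12, 17) = 1377; 1288 is not s-gonal.
Hits: s ∈ {7} → 1.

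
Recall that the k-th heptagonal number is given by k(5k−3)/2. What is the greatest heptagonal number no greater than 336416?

Solve n(5n−3)/2 ≤ 336416 for integer n.
n = 367 gives 336172 ≤ 336416, while n = 368 gives 338008 > 336416; so the answer is 336172.

336172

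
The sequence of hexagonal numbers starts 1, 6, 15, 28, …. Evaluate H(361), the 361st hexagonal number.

The 361st hexagonal number is n(2n−1) with n = 361.
361·(2·361 − 1) = 361·721 = 260281.

260281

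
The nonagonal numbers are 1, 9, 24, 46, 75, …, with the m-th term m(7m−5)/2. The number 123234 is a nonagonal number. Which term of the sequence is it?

Set n(7n−5)/2 = 123234, giving 7n² − 5n − 246468 = 0.
So n = (5 + 2627) / 14 = 2632/14 = 188.

188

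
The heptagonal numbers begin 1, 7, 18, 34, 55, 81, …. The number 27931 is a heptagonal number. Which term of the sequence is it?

106

Set n(5n−3)/2 = 27931, giving 5n² − 3n − 55862 = 0.
So n = (3 + 1057) / 10 = 1060/10 = 106.
Check: 106·(5·106 − 3)/2 = 27931. ✓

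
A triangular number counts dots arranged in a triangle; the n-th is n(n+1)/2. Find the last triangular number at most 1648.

Solve n(n+1)/2 ≤ 1648 for integer n.
n = 56 gives 1596 ≤ 1648, while n = 57 gives 1653 > 1648; so the answer is 1596.

1596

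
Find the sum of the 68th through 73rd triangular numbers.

15131

Σ i(i+1)/2 = (Σi² + Σi) / 2 over i = 68..73.
Σi = 2701 − 2278 = 423 and Σi² = 132349 − 102510 = 29839.
(1·29839 + 1·423) / 2 = 30262/2 = 15131.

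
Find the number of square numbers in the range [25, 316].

13

The n-th square number is n².
Smallest index with value ≥ 25: n = 5 (giving 25).
Largest index with value ≤ 316: n = 17 (giving 289).
Indices 5 through 17: 13 terms.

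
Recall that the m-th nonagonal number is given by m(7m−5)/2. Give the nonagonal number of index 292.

297694

The 292nd nonagonal number is n(7n−5)/2 with n = 292.
292·(7·292 − 5)/2 = 292·2039/2 = 297694.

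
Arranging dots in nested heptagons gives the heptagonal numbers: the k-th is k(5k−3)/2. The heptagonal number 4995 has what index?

Set n(5n−3)/2 = 4995, giving 5n² − 3n − 9990 = 0.
The discriminant is 9 + 40·4995 = 199809, and √199809 = 447.
So n = (3 + 447) / 10 = 450/10 = 45.
Check: 45·(5·45 − 3)/2 = 4995. ✓

45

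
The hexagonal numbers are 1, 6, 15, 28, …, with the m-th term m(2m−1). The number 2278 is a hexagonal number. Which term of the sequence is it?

Set n(2n−1) = 2278, giving 2n² − n − 2278 = 0.
The discriminant is 1 + 8·2278 = 18225, and √18225 = 135.
So n = (1 + 135) / 4 = 136/4 = 34.
Check: 34·(2·34 − 1) = 2278. ✓

34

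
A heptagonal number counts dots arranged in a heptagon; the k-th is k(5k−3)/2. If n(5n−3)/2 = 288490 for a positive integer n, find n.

340

Set n(5n−3)/2 = 288490, giving 5n² − 3n − 576980 = 0.
So n = (3 + 3397) / 10 = 3400/10 = 340.
Check: 340·(5·340 − 3)/2 = 288490. ✓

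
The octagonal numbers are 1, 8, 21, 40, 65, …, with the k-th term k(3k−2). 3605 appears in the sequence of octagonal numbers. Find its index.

35

Set n(3n−2) = 3605, giving 3n² − 2n − 3605 = 0.
The discriminant is 4 + 12·3605 = 43264, and √43264 = 208.
So n = (2 + 208) / 6 = 210/6 = 35.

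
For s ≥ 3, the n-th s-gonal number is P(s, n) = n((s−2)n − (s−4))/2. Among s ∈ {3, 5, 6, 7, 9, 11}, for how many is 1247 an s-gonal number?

1

s = 3: P(3, 49) = 1225 and P(3, 50) = 1275; 1247 is not s-gonal.
s = 5: P(5, 29) = 1247. ✓
s = 6: P(6, 25) = 1225 and P(6, 26) = 1326; 1247 is not s-gonal.
s = 7: P(7, 22) = 1177 and P(7, 23) = 1288; 1247 is not s-gonal.
s = 9: P(9, 19) = 1216 and P(9, 20) = 1350; 1247 is not s-gonal.
s = 11: P(11, 17) = 1241 and P(11, 18) = 1395; 1247 is not s-gonal.
Hits: s ∈ {5} → 1.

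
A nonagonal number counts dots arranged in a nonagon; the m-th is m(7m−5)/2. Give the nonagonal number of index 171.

171·(7·171 − 5)/2 = 171·1192/2 = 171·596 = 101916.

101916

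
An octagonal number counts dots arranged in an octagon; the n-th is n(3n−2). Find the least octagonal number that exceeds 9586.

9633

Solve n(3n−2) > 9586 for integer n.
The largest n with value ≤ 9586 is 56 (since 9296 ≤ 9586 < 9633), so the first above is n = 57, value 9633.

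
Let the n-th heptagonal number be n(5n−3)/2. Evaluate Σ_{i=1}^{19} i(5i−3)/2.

Σ i(5i−3)/2 = (5Σi² − 3Σi) / 2 over i = 1..19.
Σi = 190 and Σi² = 2470.
(5·2470 − 3·190) / 2 = 11780/2 = 5890.

5890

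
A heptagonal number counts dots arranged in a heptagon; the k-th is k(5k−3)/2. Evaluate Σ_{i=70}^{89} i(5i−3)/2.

Σ i(5i−3)/2 = (5Σi² − 3Σi) / 2 over i = 70..89.
Σi = 4005 − 2415 = 1590 and Σi² = 238965 − 111895 = 127070.
(5·127070 − 3·1590) / 2 = 630580/2 = 315290.

315290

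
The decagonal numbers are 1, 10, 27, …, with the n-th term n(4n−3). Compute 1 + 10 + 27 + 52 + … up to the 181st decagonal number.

7922551

Σ i(4i−3) = 4Σi² − 3Σi over i = 1..181.
Σi = 16471 and Σi² = 1992991.
4·1992991 − 3·16471 = 7922551.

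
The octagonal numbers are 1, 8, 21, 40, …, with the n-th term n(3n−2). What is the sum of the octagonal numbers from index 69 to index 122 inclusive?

1506519

Σ i(3i−2) = 3Σi² − 2Σi over i = 69..122.
Σi = 7503 − 2346 = 5157 and Σi² = 612745 − 107134 = 505611.
3·505611 − 2·5157 = 1506519.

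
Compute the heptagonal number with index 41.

4141

The 41st heptagonal number is n(5n−3)/2 with n = 41.
41·(5·41 − 3)/2 = 41·202/2 = 41·101 = 4141.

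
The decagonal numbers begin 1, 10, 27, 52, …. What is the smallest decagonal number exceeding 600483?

Solve n(4n−3) > 600483 for integer n.
The largest n with value ≤ 600483 is 387 (since 597915 ≤ 600483 < 601012), so the first above is n = 388, value 601012.

601012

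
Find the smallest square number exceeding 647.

Solve n² > 647 for integer n.
The largest n with value ≤ 647 is 25 (since 625 ≤ 647 < 676), so the first above is n = 26, value 676.

676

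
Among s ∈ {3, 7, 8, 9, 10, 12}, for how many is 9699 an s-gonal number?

s = 3: P(3, 138) = 9591 and P(3, 139) = 9730; 9699 is not s-gonal.
s = 7: P(7, 62) = 9517 and P(7, 63) = 9828; 9699 is not s-gonal.
s = 8: P(8, 57) = 9633 and P(8, 58) = 9976; 9699 is not s-gonal.
s = 9: P(9, 53) = 9699. ✓
s = 10: P(10, 49) = 9457 and P(10, 50) = 9850; 9699 is not s-gonal.
s = 12: P(12, 44) = 9504 and P(12, 45) = 9945; 9699 is not s-gonal.
Hits: s ∈ {9} → 1.

1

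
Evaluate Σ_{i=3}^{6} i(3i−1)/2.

120

Σ i(3i−1)/2 = (3Σi² − Σi) / 2 over i = 3..6.
Σi = 21 − 3 = 18 and Σi² = 91 − 5 = 86.
(3·86 − 1·18) / 2 = 240/2 = 120.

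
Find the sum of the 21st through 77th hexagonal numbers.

301777

Σ i(2i−1) = 2Σi² − Σi over i = 21..77.
Σi = 3003 − 210 = 2793 and Σi² = 155155 − 2870 = 152285.
2·152285 − 1·2793 = 301777.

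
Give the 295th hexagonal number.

173755

The 295th hexagonal number is n(2n−1) with n = 295.
295·(2·295 − 1) = 295·589 = 173755.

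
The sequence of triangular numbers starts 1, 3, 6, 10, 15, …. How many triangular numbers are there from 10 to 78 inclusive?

9

The n-th triangular number is n(n+1)/2.
Smallest index with value ≥ 10: n = 4 (giving 10).
Largest index with value ≤ 78: n = 12 (giving 78).
Indices 4 through 12: 9 terms.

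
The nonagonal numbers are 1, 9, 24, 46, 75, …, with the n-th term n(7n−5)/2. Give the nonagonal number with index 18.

18·(7·18 − 5)/2 = 18·121/2 = 1089.

1089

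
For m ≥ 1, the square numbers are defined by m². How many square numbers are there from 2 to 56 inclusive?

6

The n-th square number is n².
Smallest index with value ≥ 2: n = 2 (giving 4).
Largest index with value ≤ 56: n = 7 (giving 49).
Indices 2 through 7: 6 terms.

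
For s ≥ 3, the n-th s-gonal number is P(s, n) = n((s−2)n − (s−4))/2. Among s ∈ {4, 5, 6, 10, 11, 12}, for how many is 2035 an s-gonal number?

s = 4: P(4, 45) = 2025 and P(4, 46) = 2116; 2035 is not s-gonal.
s = 5: P(5, 37) = 2035. ✓
s = 6: P(6, 32) = 2016 and P(6, 33) = 2145; 2035 is not s-gonal.
s = 10: P(10, 22) = 1870 and P(10, 23) = 2047; 2035 is not s-gonal.
s = 11: P(11, 21) = 1911 and P(11, 22) = 2101; 2035 is not s-gonal.
s = 12: P(12, 20) = 1920 and P(12, 21) = 2121; 2035 is not s-gonal.
Hits: s ∈ {5} → 1.

1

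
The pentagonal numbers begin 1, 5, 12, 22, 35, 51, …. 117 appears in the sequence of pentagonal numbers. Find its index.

9

Set n(3n−1)/2 = 117, giving 3n² − n − 234 = 0.
So n = (1 + 53) / 6 = 54/6 = 9.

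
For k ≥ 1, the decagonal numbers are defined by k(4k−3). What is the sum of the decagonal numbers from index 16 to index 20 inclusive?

Σ i(4i−3) = 4Σi² − 3Σi over i = 16..20.
Σi = 210 − 120 = 90 and Σi² = 2870 − 1240 = 1630.
4·1630 − 3·90 = 6250.

6250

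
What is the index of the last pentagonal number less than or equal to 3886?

Solve n(3n−1)/2 ≤ 3886 for integer n.
n = 51 gives 3876 ≤ 3886, while n = 52 gives 4030 > 3886; so the answer is index 51.

51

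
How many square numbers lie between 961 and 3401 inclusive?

The n-th square number is n².
Smallest index with value ≥ 961: n = 31 (giving 961).
Largest index with value ≤ 3401: n = 58 (giving 3364).
Indices 31 through 58: 28 terms.

28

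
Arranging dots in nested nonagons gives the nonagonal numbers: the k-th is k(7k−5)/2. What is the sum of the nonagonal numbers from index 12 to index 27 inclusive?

Σ i(7i−5)/2 = (7Σi² − 5Σi) / 2 over i = 12..27.
Σi = 378 − 66 = 312 and Σi² = 6930 − 506 = 6424.
(7·6424 − 5·312) / 2 = 43408/2 = 21704.

21704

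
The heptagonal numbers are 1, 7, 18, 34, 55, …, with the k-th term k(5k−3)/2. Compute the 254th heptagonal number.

160909

The 254th heptagonal number is n(5n−3)/2 with n = 254.
254·(5·254 − 3)/2 = 254·1267/2 = 160909.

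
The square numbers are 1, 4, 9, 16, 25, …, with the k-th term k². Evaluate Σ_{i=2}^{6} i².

Σ_{i=2}^{6} i² = 91 − 1 = 90.

90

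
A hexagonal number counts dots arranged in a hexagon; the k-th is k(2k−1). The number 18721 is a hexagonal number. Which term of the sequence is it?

97

Set n(2n−1) = 18721, giving 2n² − n − 18721 = 0.
The discriminant is 1 + 8·18721 = 149769, and √149769 = 387.
So n = (1 + 387) / 4 = 388/4 = 97.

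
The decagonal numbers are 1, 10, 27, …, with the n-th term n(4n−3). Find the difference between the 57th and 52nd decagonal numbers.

2165

57·(4·57 − 3) = 12825 and 52·(4·52 − 3) = 10660.
Difference: 12825 − 10660 = 2165.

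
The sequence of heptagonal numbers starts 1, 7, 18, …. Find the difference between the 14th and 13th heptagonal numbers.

Consecutive heptagonal numbers differ by 5n − 4: here 5·14 − 4 = 66.

66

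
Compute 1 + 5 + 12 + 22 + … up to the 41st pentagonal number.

Σ i(3i−1)/2 = (3Σi² − Σi) / 2 over i = 1..41.
Σi = 861 and Σi² = 23821.
(3·23821 − 1·861) / 2 = 70602/2 = 35301.

35301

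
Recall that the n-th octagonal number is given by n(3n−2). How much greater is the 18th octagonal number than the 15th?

18·(3·18 − 2) = 936 and 15·(3·15 − 2) = 645.
Difference: 936 − 645 = 291.

291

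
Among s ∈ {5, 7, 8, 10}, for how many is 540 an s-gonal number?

s = 5: P(5, 19) = 532 and P(5, 20) = 590; 540 is not s-gonal.
s = 7: P(7, 15) = 540. ✓
s = 8: P(8, 13) = 481 and P(8, 14) = 560; 540 is not s-gonal.
s = 10: P(10, 12) = 540. ✓
Hits: s ∈ {7, 10} → 2.

2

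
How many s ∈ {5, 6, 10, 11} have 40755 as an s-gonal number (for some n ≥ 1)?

s = 5: P(5, 165) = 40755. ✓
s = 6: P(6, 143) = 40755. ✓
s = 10: P(10, 101) = 40501 and P(10, 102) = 41310; 40755 is not s-gonal.
s = 11: P(11, 95) = 40280 and P(11, 96) = 41136; 40755 is not s-gonal.
Hits: s ∈ {5, 6} → 2.

2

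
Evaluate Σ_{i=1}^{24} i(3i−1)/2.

Σ i(3i−1)/2 = (3Σi² − Σi) / 2 over i = 1..24.
Σi = 300 and Σi² = 4900.
(3·4900 − 1·300) / 2 = 14400/2 = 7200.

7200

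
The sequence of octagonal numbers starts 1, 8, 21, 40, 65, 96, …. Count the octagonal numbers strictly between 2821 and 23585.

The n-th octagonal number is n(3n−2).
Smallest index with value > 2821: n = 32 (giving 3008).
Largest index with value < 23585: n = 88 (giving 23056).
Indices 32 through 88: 57 terms.

57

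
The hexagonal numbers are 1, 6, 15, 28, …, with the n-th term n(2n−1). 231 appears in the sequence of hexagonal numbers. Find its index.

11

Set n(2n−1) = 231, giving 2n² − n − 231 = 0.
The discriminant is 1 + 8·231 = 1849, and √1849 = 43.
So n = (1 + 43) / 4 = 44/4 = 11.
Check: 11·(2·11 − 1) = 231. ✓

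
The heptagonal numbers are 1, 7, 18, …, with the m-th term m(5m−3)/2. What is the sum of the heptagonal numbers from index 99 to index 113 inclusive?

Σ i(5i−3)/2 = (5Σi² − 3Σi) / 2 over i = 99..113.
Σi = 6441 − 4851 = 1590 and Σi² = 487369 − 318549 = 168820.
(5·168820 − 3·1590) / 2 = 839330/2 = 419665.

419665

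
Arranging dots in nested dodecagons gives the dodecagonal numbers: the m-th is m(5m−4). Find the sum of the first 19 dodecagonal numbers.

Σ i(5i−4) = 5Σi² − 4Σi over i = 1..19.
Σi = 190 and Σi² = 2470.
5·2470 − 4·190 = 11590.

11590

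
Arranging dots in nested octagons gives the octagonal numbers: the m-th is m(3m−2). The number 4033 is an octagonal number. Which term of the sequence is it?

37

Set n(3n−2) = 4033, giving 3n² − 2n − 4033 = 0.
The discriminant is 4 + 12·4033 = 48400, and √48400 = 220.
So n = (2 + 220) / 6 = 222/6 = 37.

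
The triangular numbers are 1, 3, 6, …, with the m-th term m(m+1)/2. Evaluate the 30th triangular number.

465

The 30th triangular number is n(n+1)/2 with n = 30.
30·31/2 = 930/2 = 465.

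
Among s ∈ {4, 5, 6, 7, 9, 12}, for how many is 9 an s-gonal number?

s = 4: P(4, 3) = 9. ✓
s = 5: P(5, 2) = 5 and P(5, 3) = 12; 9 is not s-gonal.
s = 6: P(6, 2) = 6 and P(6, 3) = 15; 9 is not s-gonal.
s = 7: P(7, 2) = 7 and P(7, 3) = 18; 9 is not s-gonal.
s = 9: P(9, 2) = 9. ✓
s = 12: P(12, 1) = 1 and P(12, 2) = 12; 9 is not s-gonal.
Hits: s ∈ {4, 9} → 2.

2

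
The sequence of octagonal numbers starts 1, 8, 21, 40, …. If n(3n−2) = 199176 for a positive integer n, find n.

258

Set n(3n−2) = 199176, giving 3n² − 2n − 199176 = 0.
The discriminant is 4 + 12·199176 = 2390116, and √2390116 = 1546.
So n = (2 + 1546) / 6 = 1548/6 = 258.
Check: 258·(3·258 − 2) = 199176. ✓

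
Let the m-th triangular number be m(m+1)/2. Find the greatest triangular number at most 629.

595

Solve n(n+1)/2 ≤ 629 for integer n.
n = 34 gives 595 ≤ 629, while n = 35 gives 630 > 629; so the answer is 595.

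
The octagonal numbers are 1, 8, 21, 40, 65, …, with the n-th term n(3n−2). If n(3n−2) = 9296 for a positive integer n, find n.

Set n(3n−2) = 9296, giving 3n² − 2n − 9296 = 0.
So n = (2 + 334) / 6 = 336/6 = 56.

56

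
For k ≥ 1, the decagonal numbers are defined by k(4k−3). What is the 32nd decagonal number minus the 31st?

249

Consecutive decagonal numbers differ by 8n − 7: here 8·32 − 7 = 249.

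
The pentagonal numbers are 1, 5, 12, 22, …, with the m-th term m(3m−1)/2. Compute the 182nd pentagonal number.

The 182nd pentagonal number is n(3n−1)/2 with n = 182.
182·(3·182 − 1)/2 = 182·545/2 = 49595.

49595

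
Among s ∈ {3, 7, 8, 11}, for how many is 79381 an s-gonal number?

1

s = 3: P(3, 397) = 79003 and P(3, 398) = 79401; 79381 is not s-gonal.
s = 7: P(7, 178) = 78943 and P(7, 179) = 79834; 79381 is not s-gonal.
s = 8: P(8, 163) = 79381. ✓
s = 11: P(11, 133) = 79135 and P(11, 134) = 80333; 79381 is not s-gonal.
Hits: s ∈ {8} → 1.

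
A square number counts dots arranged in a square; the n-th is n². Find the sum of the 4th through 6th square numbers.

77

Σ_{i=4}^{6} i² = 91 − 14 = 77.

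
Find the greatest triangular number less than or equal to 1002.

Solve n(n+1)/2 ≤ 1002 for integer n.
n = 44 gives 990 ≤ 1002, while n = 45 gives 1035 > 1002; so the answer is 990.

990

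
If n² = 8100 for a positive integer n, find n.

90

We need n² = 8100, so n = √8100 = 90.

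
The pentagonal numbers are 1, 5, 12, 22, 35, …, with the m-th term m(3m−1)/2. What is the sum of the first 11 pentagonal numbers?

Σ i(3i−1)/2 = (3Σi² − Σi) / 2 over i = 1..11.
Σi = 66 and Σi² = 506.
(3·506 − 1·66) / 2 = 1452/2 = 726.

726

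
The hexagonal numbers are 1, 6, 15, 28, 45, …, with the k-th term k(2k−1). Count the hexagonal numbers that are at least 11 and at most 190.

The n-th hexagonal number is n(2n−1).
Smallest index with value ≥ 11: n = 3 (giving 15).
Largest index with value ≤ 190: n = 10 (giving 190).
Indices 3 through 10: 8 terms.

8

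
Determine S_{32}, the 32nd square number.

The 32nd square number is n² with n = 32.
32² = 1024.

1024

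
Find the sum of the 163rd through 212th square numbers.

1768225

Σ_{i=163}^{212} i² = 3198550 − 1430325 = 1768225.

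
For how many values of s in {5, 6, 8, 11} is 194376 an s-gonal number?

s = 5: P(5, 360) = 194220 and P(5, 361) = 195301; 194376 is not s-gonal.
s = 6: P(6, 312) = 194376. ✓
s = 8: P(8, 254) = 193040 and P(8, 255) = 194565; 194376 is not s-gonal.
s = 11: P(11, 208) = 193960 and P(11, 209) = 195833; 194376 is not s-gonal.
Hits: s ∈ {6} → 1.

1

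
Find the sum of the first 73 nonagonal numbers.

456469

Σ i(7i−5)/2 = (7Σi² − 5Σi) / 2 over i = 1..73.
Σi = 2701 and Σi² = 132349.
(7·132349 − 5·2701) / 2 = 912938/2 = 456469.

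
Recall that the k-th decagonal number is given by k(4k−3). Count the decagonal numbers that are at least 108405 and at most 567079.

212

The n-th decagonal number is n(4n−3).
Smallest index with value ≥ 108405: n = 165 (giving 108405).
Largest index with value ≤ 567079: n = 376 (giving 564376).
Indices 165 through 376: 212 terms.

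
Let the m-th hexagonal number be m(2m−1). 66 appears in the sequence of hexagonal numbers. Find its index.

6

Set n(2n−1) = 66, giving 2n² − n − 66 = 0.
The discriminant is 1 + 8·66 = 529, and √529 = 23.
So n = (1 + 23) / 4 = 24/4 = 6.
Check: 6·(2·6 − 1) = 66. ✓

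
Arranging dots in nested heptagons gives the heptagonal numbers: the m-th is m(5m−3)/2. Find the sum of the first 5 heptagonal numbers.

Σ i(5i−3)/2 = (5Σi² − 3Σi) / 2 over i = 1..5.
Σi = 15 and Σi² = 55.
(5·55 − 3·15) / 2 = 230/2 = 115.

115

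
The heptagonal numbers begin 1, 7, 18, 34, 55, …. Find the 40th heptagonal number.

3940

The 40th heptagonal number is n(5n−3)/2 with n = 40.
40·(5·40 − 3)/2 = 40·197/2 = 3940.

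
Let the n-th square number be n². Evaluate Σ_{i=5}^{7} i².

110

Σ_{i=5}^{7} i² = 140 − 30 = 110.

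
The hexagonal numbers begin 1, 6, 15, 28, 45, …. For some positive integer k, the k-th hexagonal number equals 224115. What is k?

335

Set n(2n−1) = 224115, giving 2n² − n − 224115 = 0.
The discriminant is 1 + 8·224115 = 1792921, and √1792921 = 1339.
So n = (1 + 1339) / 4 = 1340/4 = 335.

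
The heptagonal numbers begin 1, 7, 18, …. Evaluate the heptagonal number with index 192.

192·(5·192 − 3)/2 = 192·957/2 = 91872.

91872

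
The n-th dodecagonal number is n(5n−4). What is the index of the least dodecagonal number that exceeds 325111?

256

Solve n(5n−4) > 325111 for integer n.
The largest n with value ≤ 325111 is 255 (since 324105 ≤ 325111 < 326656), so the first above is n = 256, value 326656.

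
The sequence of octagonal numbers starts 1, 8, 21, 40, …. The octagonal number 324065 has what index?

329

Set n(3n−2) = 324065, giving 3n² − 2n − 324065 = 0.
So n = (2 + 1972) / 6 = 1974/6 = 329.
Check: 329·(3·329 − 2) = 324065. ✓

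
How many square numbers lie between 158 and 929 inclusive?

The n-th square number is n².
Smallest index with value ≥ 158: n = 13 (giving 169).
Largest index with value ≤ 929: n = 30 (giving 900).
Indices 13 through 30: 18 terms.

18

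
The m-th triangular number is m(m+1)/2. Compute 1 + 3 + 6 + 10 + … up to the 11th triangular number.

Σ i(i+1)/2 = (Σi² + Σi) / 2 over i = 1..11.
Σi = 66 and Σi² = 506.
(1·506 + 1·66) / 2 = 572/2 = 286.

286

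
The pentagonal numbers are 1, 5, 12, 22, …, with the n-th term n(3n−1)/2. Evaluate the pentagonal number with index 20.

590

The 20th pentagonal number is n(3n−1)/2 with n = 20.
20·(3·20 − 1)/2 = 20·59/2 = 590.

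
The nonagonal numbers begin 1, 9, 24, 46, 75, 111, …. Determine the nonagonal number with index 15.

750

The 15th nonagonal number is n(7n−5)/2 with n = 15.
15·(7·15 − 5)/2 = 15·100/2 = 15·50 = 750.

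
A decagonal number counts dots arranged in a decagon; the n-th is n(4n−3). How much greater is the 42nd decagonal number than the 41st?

Consecutive decagonal numbers differ by 8n − 7: here 8·42 − 7 = 329.

329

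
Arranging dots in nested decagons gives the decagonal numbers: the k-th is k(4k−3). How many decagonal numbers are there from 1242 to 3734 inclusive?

The n-th decagonal number is n(4n−3).
Smallest index with value ≥ 1242: n = 18 (giving 1242).
Largest index with value ≤ 3734: n = 30 (giving 3510).
Indices 18 through 30: 13 terms.

13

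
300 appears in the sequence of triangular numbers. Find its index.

24

Set n(n+1)/2 = 300, giving n² + n − 600 = 0.
The discriminant is 1 + 8·300 = 2401, and √2401 = 49.
So n = (-1 + 49) / 2 = 48/2 = 24.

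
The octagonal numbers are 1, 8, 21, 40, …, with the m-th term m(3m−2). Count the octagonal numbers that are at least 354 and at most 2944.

20

The n-th octagonal number is n(3n−2).
Smallest index with value ≥ 354: n = 12 (giving 408).
Largest index with value ≤ 2944: n = 31 (giving 2821).
Indices 12 through 31: 20 terms.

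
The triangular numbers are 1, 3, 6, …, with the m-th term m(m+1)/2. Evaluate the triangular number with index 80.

3240

The 80th triangular number is n(n+1)/2 with n = 80.
80·81/2 = 6480/2 = 3240.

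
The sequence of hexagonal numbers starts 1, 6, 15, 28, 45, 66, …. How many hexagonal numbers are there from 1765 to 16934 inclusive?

The n-th hexagonal number is n(2n−1).
Smallest index with value ≥ 1765: n = 30 (giving 1770).
Largest index with value ≤ 16934: n = 92 (giving 16836).
Indices 30 through 92: 63 terms.

63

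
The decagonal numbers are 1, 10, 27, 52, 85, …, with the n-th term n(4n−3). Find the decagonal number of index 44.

7612

The 44th decagonal number is n(4n−3) with n = 44.
44·(4·44 − 3) = 44·173 = 7612.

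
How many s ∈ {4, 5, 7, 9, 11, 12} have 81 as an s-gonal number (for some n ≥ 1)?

s = 4: P(4, 9) = 81. ✓
s = 5: P(5, 7) = 70 and P(5, 8) = 92; 81 is not s-gonal.
s = 7: P(7, 6) = 81. ✓
s = 9: P(9, 5) = 75 and P(9, 6) = 111; 81 is not s-gonal.
s = 11: P(11, 4) = 58 and P(11, 5) = 95; 81 is not s-gonal.
s = 12: P(12, 4) = 64 and P(12, 5) = 105; 81 is not s-gonal.
Hits: s ∈ {4, 7} → 2.

2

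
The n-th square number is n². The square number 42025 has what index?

We need n² = 42025, so n = √42025 = 205.

205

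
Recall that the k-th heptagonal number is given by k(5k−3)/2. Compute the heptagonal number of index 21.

1071

The 21st heptagonal number is n(5n−3)/2 with n = 21.
21·(5·21 − 3)/2 = 21·102/2 = 21·51 = 1071.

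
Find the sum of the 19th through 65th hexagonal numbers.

181138

Σ i(2i−1) = 2Σi² − Σi over i = 19..65.
Σi = 2145 − 171 = 1974 and Σi² = 93665 − 2109 = 91556.
2·91556 − 1·1974 = 181138.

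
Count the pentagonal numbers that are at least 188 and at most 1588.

21

The n-th pentagonal number is n(3n−1)/2.
Smallest index with value ≥ 188: n = 12 (giving 210).
Largest index with value ≤ 1588: n = 32 (giving 1520).
Indices 12 through 32: 21 terms.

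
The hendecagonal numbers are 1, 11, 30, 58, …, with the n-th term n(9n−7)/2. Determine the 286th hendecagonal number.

367081

286·(9·286 − 7)/2 = 286·2567/2 = 367081.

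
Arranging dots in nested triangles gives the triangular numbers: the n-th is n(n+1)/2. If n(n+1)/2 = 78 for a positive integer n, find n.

12

Set n(n+1)/2 = 78, giving n² + n − 156 = 0.
The discriminant is 1 + 8·78 = 625, and √625 = 25.
So n = (-1 + 25) / 2 = 24/2 = 12.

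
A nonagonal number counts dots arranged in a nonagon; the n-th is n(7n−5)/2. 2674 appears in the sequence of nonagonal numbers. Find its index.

Set n(7n−5)/2 = 2674, giving 7n² − 5n − 5348 = 0.
The discriminant is 25 + 56·2674 = 149769, and √149769 = 387.
So n = (5 + 387) / 14 = 392/14 = 28.
Check: 28·(7·28 − 5)/2 = 2674. ✓

28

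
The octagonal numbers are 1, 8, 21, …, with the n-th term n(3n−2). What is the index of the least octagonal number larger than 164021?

235

Solve n(3n−2) > 164021 for integer n.
The largest n with value ≤ 164021 is 234 (since 163800 ≤ 164021 < 165205), so the first above is n = 235, value 165205.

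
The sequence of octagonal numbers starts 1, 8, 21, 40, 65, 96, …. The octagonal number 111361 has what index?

Set n(3n−2) = 111361, giving 3n² − 2n − 111361 = 0.
The discriminant is 4 + 12·111361 = 1336336, and √1336336 = 1156.
So n = (2 + 1156) / 6 = 1158/6 = 193.

193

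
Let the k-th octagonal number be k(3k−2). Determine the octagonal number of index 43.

The 43rd octagonal number is n(3n−2) with n = 43.
43·(3·43 − 2) = 43·127 = 5461.

5461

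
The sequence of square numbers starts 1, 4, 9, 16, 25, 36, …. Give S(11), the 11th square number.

121

The 11th square number is n² with n = 11.
11² = 121.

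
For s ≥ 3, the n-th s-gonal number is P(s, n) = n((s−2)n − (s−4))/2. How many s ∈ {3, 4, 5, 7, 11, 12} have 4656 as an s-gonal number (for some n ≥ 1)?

1

s = 3: P(3, 96) = 4656. ✓
s = 4: P(4, 68) = 4624 and P(4, 69) = 4761; 4656 is not s-gonal.
s = 5: P(5, 55) = 4510 and P(5, 56) = 4676; 4656 is not s-gonal.
s = 7: P(7, 43) = 4558 and P(7, 44) = 4774; 4656 is not s-gonal.
s = 11: P(11, 32) = 4496 and P(11, 33) = 4785; 4656 is not s-gonal.
s = 12: P(12, 30) = 4380 and P(12, 31) = 4681; 4656 is not s-gonal.
Hits: s ∈ {3} → 1.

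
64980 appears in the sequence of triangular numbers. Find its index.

Set n(n+1)/2 = 64980, giving n² + n − 129960 = 0.
The discriminant is 1 + 8·64980 = 519841, and √519841 = 721.
So n = (-1 + 721) / 2 = 720/2 = 360.
Check: 360·361/2 = 64980. ✓

360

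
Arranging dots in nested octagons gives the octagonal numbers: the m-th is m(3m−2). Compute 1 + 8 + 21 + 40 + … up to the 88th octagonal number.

Σ i(3i−2) = 3Σi² − 2Σi over i = 1..88.
Σi = 3916 and Σi² = 231044.
3·231044 − 2·3916 = 685300.

685300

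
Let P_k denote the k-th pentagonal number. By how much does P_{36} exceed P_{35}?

106

Consecutive pentagonal numbers differ by 3n − 2: here 3·36 − 2 = 106.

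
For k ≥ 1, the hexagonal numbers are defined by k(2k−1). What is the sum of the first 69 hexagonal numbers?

Σ i(2i−1) = 2Σi² − Σi over i = 1..69.
Σi = 2415 and Σi² = 111895.
2·111895 − 1·2415 = 221375.

221375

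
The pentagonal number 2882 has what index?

44

Set n(3n−1)/2 = 2882, giving 3n² − n − 5764 = 0.
So n = (1 + 263) / 6 = 264/6 = 44.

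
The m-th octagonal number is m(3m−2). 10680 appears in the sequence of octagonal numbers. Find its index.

60

Set n(3n−2) = 10680, giving 3n² − 2n − 10680 = 0.
The discriminant is 4 + 12·10680 = 128164, and √128164 = 358.
So n = (2 + 358) / 6 = 360/6 = 60.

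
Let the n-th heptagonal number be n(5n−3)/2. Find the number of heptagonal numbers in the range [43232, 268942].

The n-th heptagonal number is n(5n−3)/2.
Smallest index with value ≥ 43232: n = 132 (giving 43362).
Largest index with value ≤ 268942: n = 328 (giving 268468).
Indices 132 through 328: 197 terms.

197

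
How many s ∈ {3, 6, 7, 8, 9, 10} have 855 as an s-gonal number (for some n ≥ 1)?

s = 3: P(3, 40) = 820 and P(3, 41) = 861; 855 is not s-gonal.
s = 6: P(6, 20) = 780 and P(6, 21) = 861; 855 is not s-gonal.
s = 7: P(7, 18) = 783 and P(7, 19) = 874; 855 is not s-gonal.
s = 8: P(8, 17) = 833 and P(8, 18) = 936; 855 is not s-gonal.
s = 9: P(9, 15) = 750 and P(9, 16) = 856; 855 is not s-gonal.
s = 10: P(10, 15) = 855. ✓
Hits: s ∈ {10} → 1.

1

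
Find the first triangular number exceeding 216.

Solve n(n+1)/2 > 216 for integer n.
The largest n with value ≤ 216 is 20 (since 210 ≤ 216 < 231), so the first above is n = 21, value 231.

231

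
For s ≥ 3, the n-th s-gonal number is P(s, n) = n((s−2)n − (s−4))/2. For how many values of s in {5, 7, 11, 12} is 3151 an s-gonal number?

s = 5: P(5, 46) = 3151. ✓
s = 7: P(7, 35) = 3010 and P(7, 36) = 3186; 3151 is not s-gonal.
s = 11: P(11, 26) = 2951 and P(11, 27) = 3186; 3151 is not s-gonal.
s = 12: P(12, 25) = 3025 and P(12, 26) = 3276; 3151 is not s-gonal.
Hits: s ∈ {5} → 1.

1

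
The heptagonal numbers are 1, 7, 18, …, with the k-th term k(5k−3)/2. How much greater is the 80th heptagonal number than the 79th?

396

Consecutive heptagonal numbers differ by 5n − 4: here 5·80 − 4 = 396.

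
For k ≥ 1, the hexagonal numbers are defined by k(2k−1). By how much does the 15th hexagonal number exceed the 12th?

159

15·(2·15 − 1) = 435 and 12·(2·12 − 1) = 276.
Difference: 435 − 276 = 159.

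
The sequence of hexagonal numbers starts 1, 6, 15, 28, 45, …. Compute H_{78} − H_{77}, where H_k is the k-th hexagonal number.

Consecutive hexagonal numbers differ by 4n − 3: here 4·78 − 3 = 309.

309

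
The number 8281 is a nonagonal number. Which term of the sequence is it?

Set n(7n−5)/2 = 8281, giving 7n² − 5n − 16562 = 0.
The discriminant is 25 + 56·8281 = 463761, and √463761 = 681.
So n = (5 + 681) / 14 = 686/14 = 49.
Check: 49·(7·49 − 5)/2 = 8281. ✓

49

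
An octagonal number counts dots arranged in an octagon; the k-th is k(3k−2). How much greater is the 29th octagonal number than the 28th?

169

Consecutive octagonal numbers differ by 6n − 5: here 6·29 − 5 = 169.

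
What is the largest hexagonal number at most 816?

Solve n(2n−1) ≤ 816 for integer n.
n = 20 gives 780 ≤ 816, while n = 21 gives 861 > 816; so the answer is 780.

780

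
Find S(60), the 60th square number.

3600

The 60th square number is n² with n = 60.
60² = 3600.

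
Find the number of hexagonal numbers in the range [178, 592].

The n-th hexagonal number is n(2n−1).
Smallest index with value ≥ 178: n = 10 (giving 190).
Largest index with value ≤ 592: n = 17 (giving 561).
Indices 10 through 17: 8 terms.

8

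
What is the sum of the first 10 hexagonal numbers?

715

Σ i(2i−1) = 2Σi² − Σi over i = 1..10.
Σi = 55 and Σi² = 385.
2·385 − 1·55 = 715.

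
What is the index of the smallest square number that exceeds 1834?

43

Solve n² > 1834 for integer n.
The largest n with value ≤ 1834 is 42 (since 1764 ≤ 1834 < 1849), so the first above is n = 43, value 1849.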